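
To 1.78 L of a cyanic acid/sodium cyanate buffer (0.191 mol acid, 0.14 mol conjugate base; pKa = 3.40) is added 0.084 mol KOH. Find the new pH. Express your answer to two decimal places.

pH = 3.72

After neutralization: n(HOCN) = 0.107 mol, n(OCN-) = 0.224 mol.
Henderson–Hasselbalch with mole ratio 0.224/0.107: pH = 3.40 + (+0.321)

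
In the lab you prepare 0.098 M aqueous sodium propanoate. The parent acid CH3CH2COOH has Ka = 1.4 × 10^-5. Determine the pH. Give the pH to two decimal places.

pH = 8.92

CH3CH2COO- is the conjugate base of the weak acid CH3CH2COOH.
Kb = Kw/Ka = 1.0×10^-14 / 1.4 × 10^-5 = 7.14 × 10^-10
From the ICE table, Kb = x²/(0.098 − x) = 7.14 × 10^-10.
Since Kb ≪ C₀, x ≈ √(Kb·C₀) = 8.36 × 10^-6 M.
pOH = 5.08, so pH = 14.00 − pOH = 8.92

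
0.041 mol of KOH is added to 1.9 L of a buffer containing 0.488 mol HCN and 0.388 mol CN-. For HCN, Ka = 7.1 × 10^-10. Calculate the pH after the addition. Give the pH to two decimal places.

pH = 9.13

OH- converts HCN to CN-: HCN → 0.447 mol, CN- → 0.429 mol.
pKa = −log(7.1 × 10^-10) = 9.149
pH = pKa + log([A⁻]/[HA]) = 9.149 + log(0.429/0.447) = 9.149 -0.018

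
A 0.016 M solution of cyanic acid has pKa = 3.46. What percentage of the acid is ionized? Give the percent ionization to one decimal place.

HOCN ⇌ OCN- + H+; let x = [H+] at equilibrium.
Ka = 10^(−3.46) = 3.47 × 10^-4
Solve x² + 0.000347x − 5.55e-06 = 0 → x = 2.19 × 10^-3 M
Fraction ionized = 2.19 × 10^-3 / 0.016 = 0.1369 → 13.7%

13.7%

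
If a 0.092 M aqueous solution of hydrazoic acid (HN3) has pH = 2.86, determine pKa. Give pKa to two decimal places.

[H+] = 10^(-2.86) = 1.38 × 10^-3 M
At equilibrium [HA] = 0.092 − 1.38 × 10^-3 = 9.06 × 10^-2 M
Ka = [H+][A-]/[HA] = (1.38 × 10^-3)² / 9.06 × 10^-2 = 2.10 × 10^-5
pKa = -log(2.10 × 10^-5) = 4.68

pKa = 4.68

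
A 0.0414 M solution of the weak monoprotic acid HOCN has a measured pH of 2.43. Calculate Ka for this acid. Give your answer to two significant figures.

[H+] = 10^(-2.43) = 3.72 × 10^-3 M
At equilibrium [HA] = 0.0414 − 3.72 × 10^-3 = 3.77 × 10^-2 M
Ka = [H+][A-]/[HA] = (3.72 × 10^-3)² / 3.77 × 10^-2 = 3.7 × 10^-4

Ka = 3.7 × 10^-4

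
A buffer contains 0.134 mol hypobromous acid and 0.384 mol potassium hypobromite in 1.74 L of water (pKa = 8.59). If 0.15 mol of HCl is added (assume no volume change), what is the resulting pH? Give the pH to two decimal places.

pH = 8.51

After neutralization: n(HOBr) = 0.284 mol, n(OBr-) = 0.234 mol.
Henderson–Hasselbalch with mole ratio 0.234/0.284: pH = 8.59 + (-0.084)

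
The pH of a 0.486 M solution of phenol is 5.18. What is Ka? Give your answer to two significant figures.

Ka = 9.0 × 10^-11

[H+] = 10^(-5.18) = 6.61 × 10^-6 M
At equilibrium [HA] = 0.486 − 6.61 × 10^-6 = 4.86 × 10^-1 M
Ka = [H+][A-]/[HA] = (6.61 × 10^-6)² / 4.86 × 10^-1 = 9.0 × 10^-11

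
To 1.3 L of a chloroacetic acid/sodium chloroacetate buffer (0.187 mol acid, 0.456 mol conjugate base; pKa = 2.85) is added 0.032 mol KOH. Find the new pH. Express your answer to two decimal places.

pH = 3.35

OH- converts ClCH2COOH to ClCH2COO-: ClCH2COOH → 0.155 mol, ClCH2COO- → 0.488 mol.
pH = pKa + log([A⁻]/[HA]) = 2.85 + log(0.488/0.155) = 2.85 +0.498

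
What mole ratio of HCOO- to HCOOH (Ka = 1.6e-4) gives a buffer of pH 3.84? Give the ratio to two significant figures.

ratio = 1.1

pKa = -log(1.6 × 10^-4) = 3.796
pH = pKa + log(r) ⇒ log(r) = 3.84 − 3.796 = +0.044
r = [HCOO-]/[HCOOH] = 10^(+0.044) = 1.11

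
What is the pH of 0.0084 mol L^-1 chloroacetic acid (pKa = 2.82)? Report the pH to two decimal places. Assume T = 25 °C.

ClCH2COOH ⇌ ClCH2COO- + H+
Ka = 10^(−2.82) = 1.51 × 10^-3
From the ICE table, Ka = x²/(0.0084 − x) = 1.51 × 10^-3.
x is not negligible relative to C₀; solve x² + 0.00151·x − 1.27e-05 = 0.
x = (−Ka + √(Ka² + 4·Ka·C₀))/2 = 2.89 × 10^-3 M
pH = −log[H+] = −log(2.89 × 10^-3) = 2.54

pH = 2.54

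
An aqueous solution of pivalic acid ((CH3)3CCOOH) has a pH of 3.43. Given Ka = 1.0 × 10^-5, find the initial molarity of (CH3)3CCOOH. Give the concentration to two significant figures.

[H+] = 10^(-3.43) = 3.72 × 10^-4 M = x
Ka = x²/(C₀ − x) ⇒ C₀ = x + x²/Ka
C₀ = 3.72 × 10^-4 + (3.72 × 10^-4)²/(1.0 × 10^-5) = 1.42 × 10^-2 M

C₀ = 1.4 × 10^-2 M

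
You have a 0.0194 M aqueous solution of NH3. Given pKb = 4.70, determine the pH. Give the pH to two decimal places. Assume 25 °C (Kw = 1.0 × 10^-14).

NH3 + H2O ⇌ NH4+ + OH-
Kb = 10^(−4.70) = 2.00 × 10^-5
Kb = x²/(0.0194 − x) = 2.00 × 10^-5
Since Kb ≪ C₀, x ≈ √(Kb·C₀) = 6.23 × 10^-4 M.
Check: 3.2% ionized — well under 5%, approximation valid.
pOH = 3.21, so pH = 14.00 − pOH = 10.79

pH = 10.79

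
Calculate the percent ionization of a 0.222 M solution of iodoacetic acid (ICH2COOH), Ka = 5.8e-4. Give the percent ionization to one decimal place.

5.0%

ICH2COOH ⇌ ICH2COO- + H+; let x = [H+] at equilibrium.
Solve x² + 0.00058x − 0.000129 = 0 → x = 1.11 × 10^-2 M
% ionization = x/C₀ × 100% = 1.11 × 10^-2/0.222 × 100% = 5.0%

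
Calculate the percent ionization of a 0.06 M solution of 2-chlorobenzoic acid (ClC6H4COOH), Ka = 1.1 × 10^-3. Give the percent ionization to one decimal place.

12.7%

ClC6H4COOH ⇌ ClC6H4COO- + H+; let x = [H+] at equilibrium.
Solve x² + 0.0011x − 6.6e-05 = 0 → x = 7.59 × 10^-3 M
Fraction ionized = 7.59 × 10^-3 / 0.06 = 0.1265 → 12.7%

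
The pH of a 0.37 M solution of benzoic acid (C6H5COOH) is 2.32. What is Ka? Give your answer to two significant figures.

[H+] = 10^(-2.32) = 4.79 × 10^-3 M
At equilibrium [HA] = 0.37 − 4.79 × 10^-3 = 3.65 × 10^-1 M
Ka = [H+][A-]/[HA] = (4.79 × 10^-3)² / 3.65 × 10^-1 = 6.3 × 10^-5

Ka = 6.3 × 10^-5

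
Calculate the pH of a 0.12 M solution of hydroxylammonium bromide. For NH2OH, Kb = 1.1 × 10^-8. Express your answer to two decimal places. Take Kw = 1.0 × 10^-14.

NH3OH+ is the conjugate acid of the weak base NH2OH.
Ka = Kw/Kb = 1.0×10^-14 / 1.1 × 10^-8 = 9.09 × 10^-7
Ka = x²/(0.12 − x) = 9.09 × 10^-7
Assume x ≪ 0.12: x ≈ √(9.09 × 10^-7 × 0.12) = 3.30 × 10^-4 M
(x/C₀ = 0.28% < 5%, so the approximation holds.)
pH = −log(3.30 × 10^-4) = 3.48

pH = 3.48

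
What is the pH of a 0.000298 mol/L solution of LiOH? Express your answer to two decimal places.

pH = 10.47

LiOH is a strong base; [OH-] = 0.000298 M.
pOH = -log(0.000298) = 3.53
pH = 14.00 - 3.53 = 10.47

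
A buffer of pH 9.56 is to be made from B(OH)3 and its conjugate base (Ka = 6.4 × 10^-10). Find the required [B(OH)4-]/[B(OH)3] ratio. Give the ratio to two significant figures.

ratio = 2.3

pKa = -log(6.4 × 10^-10) = 9.194
pH = pKa + log(r) ⇒ log(r) = 9.56 − 9.194 = +0.366
r = [B(OH)4-]/[B(OH)3] = 10^(+0.366) = 2.32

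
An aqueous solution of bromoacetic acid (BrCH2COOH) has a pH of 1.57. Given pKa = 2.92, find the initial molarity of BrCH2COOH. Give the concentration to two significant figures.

C₀ = 6.3 × 10^-1 M

[H+] = 10^(-1.57) = 2.69 × 10^-2 M = x
Ka = 10^(−2.92) = 1.20 × 10^-3
Ka = x²/(C₀ − x) ⇒ C₀ = x + x²/Ka
C₀ = 2.69 × 10^-2 + (2.69 × 10^-2)²/(1.20 × 10^-3) = 6.30 × 10^-1 M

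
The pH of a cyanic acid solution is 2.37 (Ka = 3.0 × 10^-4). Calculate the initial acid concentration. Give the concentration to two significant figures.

C₀ = 6.5 × 10^-2 M

[H+] = 10^(-2.37) = 4.27 × 10^-3 M = x
Ka = x²/(C₀ − x) ⇒ C₀ = x + x²/Ka
C₀ = 4.27 × 10^-3 + (4.27 × 10^-3)²/(3.0 × 10^-4) = 6.50 × 10^-2 M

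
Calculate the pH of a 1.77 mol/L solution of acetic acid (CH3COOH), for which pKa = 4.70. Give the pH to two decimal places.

CH3COOH ⇌ CH3COO- + H+
Ka = 10^(−4.70) = 2.00 × 10^-5
Ka = [H+]²/(1.77 − [H+]) = 2.00 × 10^-5
Since Ka ≪ C₀, [H+] ≈ √(Ka·C₀) = 5.95 × 10^-3 M.
([H+]/C₀ = 0.34% < 5%, so the approximation holds.)
pH = −log[H+] = −log(5.95 × 10^-3) = 2.23

pH = 2.23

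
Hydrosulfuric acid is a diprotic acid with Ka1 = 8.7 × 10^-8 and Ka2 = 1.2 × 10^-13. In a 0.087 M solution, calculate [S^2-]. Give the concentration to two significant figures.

1.2 × 10^-13 M

First ionization gives [H+] ≈ [HS-] = 8.70 × 10^-5 M.
Second step: Ka2 = [H+][S^2-]/[HS-] ≈ [S^2-] (since [H+] ≈ [HS-]).
So [S^2-] ≈ Ka2.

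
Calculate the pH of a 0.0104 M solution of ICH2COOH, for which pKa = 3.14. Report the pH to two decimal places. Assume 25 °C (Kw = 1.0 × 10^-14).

ICH2COOH ⇌ ICH2COO- + H+
Ka = 10^(−3.14) = 7.24 × 10^-4
From the ICE table, Ka = x²/(0.0104 − x) = 7.24 × 10^-4.
The 5% rule fails; solving x² + Ka·x − Ka·C₀ = 0 exactly:
x = (−Ka + √(Ka² + 4·Ka·C₀))/2 = 2.41 × 10^-3 M
pH = −log(2.41 × 10^-3) = 2.62

pH = 2.62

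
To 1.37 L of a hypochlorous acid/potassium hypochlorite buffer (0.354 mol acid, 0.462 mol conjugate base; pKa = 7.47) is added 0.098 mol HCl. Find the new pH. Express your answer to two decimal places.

pH = 7.38

After neutralization: n(HOCl) = 0.452 mol, n(OCl-) = 0.364 mol.
pH = pKa + log([A⁻]/[HA]) = 7.47 + log(0.364/0.452) = 7.47 -0.094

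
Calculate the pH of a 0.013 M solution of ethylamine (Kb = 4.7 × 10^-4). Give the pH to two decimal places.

C2H5NH2 + H2O ⇌ C2H5NH3+ + OH-
From the ICE table, Kb = [OH-]²/(0.013 − [OH-]) = 4.7 × 10^-4.
Here C₀/Kb ≈ 27.7, so the small-[OH-] approximation fails. Use the quadratic:
[OH-] = [−0.00047 + √(0.00047² + 2.44e-05)]/2 = 2.25 × 10^-3 M
pOH = 2.65, so pH = 14.00 − pOH = 11.35

pH = 11.35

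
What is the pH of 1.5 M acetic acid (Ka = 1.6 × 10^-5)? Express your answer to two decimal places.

pH = 2.31

CH3COOH ⇌ CH3COO- + H+
Ka = [H+]²/(1.5 − [H+]) = 1.6 × 10^-5
Since Ka ≪ C₀, [H+] ≈ √(Ka·C₀) = 4.90 × 10^-3 M.
Check: 0.33% ionized — well under 5%, approximation valid.
pH = −log[H+] = −log(4.90 × 10^-3) = 2.31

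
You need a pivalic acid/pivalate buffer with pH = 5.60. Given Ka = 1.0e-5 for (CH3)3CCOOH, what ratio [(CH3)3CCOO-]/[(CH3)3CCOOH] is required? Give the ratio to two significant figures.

ratio = 4.0

pKa = -log(1.0 × 10^-5) = 5.000
pH = pKa + log(r) ⇒ log(r) = 5.60 − 5.000 = +0.600
r = [(CH3)3CCOO-]/[(CH3)3CCOOH] = 10^(+0.600) = 3.98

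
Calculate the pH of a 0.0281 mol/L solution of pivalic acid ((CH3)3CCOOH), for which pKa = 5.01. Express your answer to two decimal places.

pH = 3.28

(CH3)3CCOOH ⇌ (CH3)3CCOO- + H+
Ka = 10^(−5.01) = 9.77 × 10^-6
Let x = [H+] at equilibrium. Ka = x²/(0.0281 − x).
Assume x ≪ 0.0281: x ≈ √(9.77 × 10^-6 × 0.0281) = 5.24 × 10^-4 M
pH = −log[H+] = −log(5.24 × 10^-4) = 3.28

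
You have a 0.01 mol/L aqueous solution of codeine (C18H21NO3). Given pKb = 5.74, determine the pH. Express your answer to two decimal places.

pH = 10.13

C18H21NO3 + H2O ⇌ C18H22NO3+ + OH-
Kb = 10^(−5.74) = 1.82 × 10^-6
From the ICE table, Kb = [OH-]²/(0.01 − [OH-]) = 1.82 × 10^-6.
Since Kb ≪ C₀, [OH-] ≈ √(Kb·C₀) = 1.35 × 10^-4 M.
Check: 1.3% ionized — well under 5%, approximation valid.
pOH = −log(1.35 × 10^-4) = 3.87; pH = 14.00 − 3.87 = 10.13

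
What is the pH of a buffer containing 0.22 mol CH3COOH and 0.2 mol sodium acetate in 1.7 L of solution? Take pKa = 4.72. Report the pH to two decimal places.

Henderson–Hasselbalch: pH = pKa + log([CH3COO-]/[CH3COOH]) = 4.72 + log(0.2/0.22)
pH = 4.72 + (-0.041) = 4.68

pH = 4.68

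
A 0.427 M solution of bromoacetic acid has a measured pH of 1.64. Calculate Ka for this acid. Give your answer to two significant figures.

Ka = 1.3 × 10^-3

[H+] = 10^(-1.64) = 2.29 × 10^-2 M
At equilibrium [HA] = 0.427 − 2.29 × 10^-2 = 4.04 × 10^-1 M
Ka = [H+][A-]/[HA] = (2.29 × 10^-2)² / 4.04 × 10^-1 = 1.3 × 10^-3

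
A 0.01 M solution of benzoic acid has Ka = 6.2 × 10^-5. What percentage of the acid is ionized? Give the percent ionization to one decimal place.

C6H5COOH ⇌ C6H5COO- + H+; let x = [H+] at equilibrium.
Solve x² + 6.2e-05x − 6.2e-07 = 0 → x = 7.57 × 10^-4 M
Fraction ionized = 7.57 × 10^-4 / 0.01 = 0.0757 → 7.6%

7.6%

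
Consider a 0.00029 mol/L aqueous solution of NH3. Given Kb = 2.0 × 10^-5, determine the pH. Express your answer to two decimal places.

NH3 + H2O ⇌ NH4+ + OH-
From the ICE table, Kb = [OH-]²/(0.00029 − [OH-]) = 2.0 × 10^-5.
Here C₀/Kb ≈ 14.5, so the small-[OH-] approximation fails. Use the quadratic:
[OH-] = [−2e-05 + √(2e-05² + 2.32e-08)]/2 = 6.68 × 10^-5 M
pOH = 4.18, so pH = 14.00 − pOH = 9.82

pH = 9.82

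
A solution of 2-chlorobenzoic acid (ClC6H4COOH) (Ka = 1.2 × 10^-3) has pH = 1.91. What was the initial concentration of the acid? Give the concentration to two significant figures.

[H+] = 10^(-1.91) = 1.23 × 10^-2 M = x
Ka = x²/(C₀ − x) ⇒ C₀ = x + x²/Ka
C₀ = 1.23 × 10^-2 + (1.23 × 10^-2)²/(1.2 × 10^-3) = 1.38 × 10^-1 M

C₀ = 1.4 × 10^-1 M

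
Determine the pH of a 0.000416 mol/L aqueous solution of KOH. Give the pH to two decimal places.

KOH is a strong base; [OH-] = 0.000416 M.
pOH = -log(0.000416) = 3.38
pH = 14.00 - 3.38 = 10.62

pH = 10.62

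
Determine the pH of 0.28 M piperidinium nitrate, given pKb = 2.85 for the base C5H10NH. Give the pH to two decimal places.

pH = 5.85

C5H10NH2+ is the conjugate acid of the weak base C5H10NH.
Kb = 10^(−2.85) = 1.41 × 10^-3
Ka = Kw/Kb = 1.0×10^-14 / 1.41 × 10^-3 = 7.09 × 10^-12
Ka = x²/(0.28 − x) = 7.09 × 10^-12
Neglecting x in the denominator: x = √(7.09 × 10^-12 × 0.28) = 1.41 × 10^-6 M
pH = −log(1.41 × 10^-6) = 5.85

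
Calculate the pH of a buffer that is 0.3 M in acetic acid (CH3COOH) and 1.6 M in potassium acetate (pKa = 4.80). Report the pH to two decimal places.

pH = 5.53

Henderson–Hasselbalch: pH = pKa + log([CH3COO-]/[CH3COOH]) = 4.80 + log(1.6/0.3)
pH = 4.80 + (+0.727) = 5.53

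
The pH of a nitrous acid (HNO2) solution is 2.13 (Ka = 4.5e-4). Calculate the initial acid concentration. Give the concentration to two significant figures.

C₀ = 1.3 × 10^-1 M

[H+] = 10^(-2.13) = 7.41 × 10^-3 M = x
Ka = x²/(C₀ − x) ⇒ C₀ = x + x²/Ka
C₀ = 7.41 × 10^-3 + (7.41 × 10^-3)²/(4.5 × 10^-4) = 1.29 × 10^-1 M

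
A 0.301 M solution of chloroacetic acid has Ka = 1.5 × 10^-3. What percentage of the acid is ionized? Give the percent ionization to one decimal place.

6.8%

ClCH2COOH ⇌ ClCH2COO- + H+; let x = [H+] at equilibrium.
Solve x² + 0.0015x − 0.000451 = 0 → x = 2.05 × 10^-2 M
Fraction ionized = 2.05 × 10^-2 / 0.301 = 0.0681 → 6.8%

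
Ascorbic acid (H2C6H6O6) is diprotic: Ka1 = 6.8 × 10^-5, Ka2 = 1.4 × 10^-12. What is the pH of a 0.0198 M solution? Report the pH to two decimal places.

Ka1 ≫ Ka2, so treat the first dissociation as the only significant source of H+.
Ka1 = x²/(0.0198 − x) = 6.8 × 10^-5
Solving the quadratic: x = (−Ka1 + √(Ka1² + 4·Ka1·C₀))/2 = 1.13 × 10^-3 M
pH = −log(1.13 × 10^-3) = 2.95

pH = 2.95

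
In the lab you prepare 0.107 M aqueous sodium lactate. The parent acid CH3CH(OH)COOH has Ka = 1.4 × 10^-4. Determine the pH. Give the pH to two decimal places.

CH3CH(OH)COO- is the conjugate base of the weak acid CH3CH(OH)COOH.
Kb = Kw/Ka = 1.0×10^-14 / 1.4 × 10^-4 = 7.14 × 10^-11
Kb = [OH-]²/(0.107 − [OH-]) = 7.14 × 10^-11
Assume [OH-] ≪ 0.107: [OH-] ≈ √(7.14 × 10^-11 × 0.107) = 2.76 × 10^-6 M
Check: 0.0026% ionized — well under 5%, approximation valid.
pOH = 5.56, so pH = 14.00 − pOH = 8.44

pH = 8.44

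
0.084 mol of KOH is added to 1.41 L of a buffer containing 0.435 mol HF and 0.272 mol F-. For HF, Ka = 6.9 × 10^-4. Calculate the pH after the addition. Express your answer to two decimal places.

OH- converts HF to F-: HF → 0.351 mol, F- → 0.356 mol.
pKa = −log(6.9 × 10^-4) = 3.161
pH = pKa + log(n_F-/n_HF) = 3.161 + log(0.356/0.351) = 3.161 + (+0.006)

pH = 3.17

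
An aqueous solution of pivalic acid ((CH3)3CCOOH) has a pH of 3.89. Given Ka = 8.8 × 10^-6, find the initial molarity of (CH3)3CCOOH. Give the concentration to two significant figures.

[H+] = 10^(-3.89) = 1.29 × 10^-4 M = x
Ka = x²/(C₀ − x) ⇒ C₀ = x + x²/Ka
C₀ = 1.29 × 10^-4 + (1.29 × 10^-4)²/(8.8 × 10^-6) = 2.02 × 10^-3 M

C₀ = 2.0 × 10^-3 M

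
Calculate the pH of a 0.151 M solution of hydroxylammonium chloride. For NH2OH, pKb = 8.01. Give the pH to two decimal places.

pH = 3.41

NH3OH+ is the conjugate acid of the weak base NH2OH.
Kb = 10^(−8.01) = 9.77 × 10^-9
Ka = Kw/Kb = 1.0×10^-14 / 9.77 × 10^-9 = 1.02 × 10^-6
From the ICE table, Ka = x²/(0.151 − x) = 1.02 × 10^-6.
Assume x ≪ 0.151: x ≈ √(1.02 × 10^-6 × 0.151) = 3.92 × 10^-4 M
(x/C₀ = 0.26% < 5%, so the approximation holds.)
pH = −log[H+] = −log(3.92 × 10^-4) = 3.41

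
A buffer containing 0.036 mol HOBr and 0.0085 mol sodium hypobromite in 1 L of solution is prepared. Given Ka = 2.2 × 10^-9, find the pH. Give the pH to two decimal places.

pH = 8.03

pKa = −log(2.2 × 10^-9) = 8.658
Henderson–Hasselbalch: pH = pKa + log([OBr-]/[HOBr]) = 8.658 + log(0.0085/0.036)
pH = 8.658 + (-0.627) = 8.03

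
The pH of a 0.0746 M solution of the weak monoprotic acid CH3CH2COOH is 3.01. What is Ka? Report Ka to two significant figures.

[H+] = 10^(-3.01) = 9.77 × 10^-4 M
At equilibrium [HA] = 0.0746 − 9.77 × 10^-4 = 7.36 × 10^-2 M
Ka = [H+][A-]/[HA] = (9.77 × 10^-4)² / 7.36 × 10^-2 = 1.3 × 10^-5

Ka = 1.3 × 10^-5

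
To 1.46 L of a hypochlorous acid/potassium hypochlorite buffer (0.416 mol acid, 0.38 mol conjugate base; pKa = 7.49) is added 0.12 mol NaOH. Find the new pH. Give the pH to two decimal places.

After neutralization: n(HOCl) = 0.296 mol, n(OCl-) = 0.5 mol.
pH = pKa + log(n_OCl-/n_HOCl) = 7.49 + log(0.5/0.296) = 7.49 + (+0.228)

pH = 7.72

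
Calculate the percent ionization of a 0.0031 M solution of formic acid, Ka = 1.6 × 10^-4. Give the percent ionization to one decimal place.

HCOOH ⇌ HCOO- + H+; let x = [H+] at equilibrium.
Ka = x²/(C₀ − x); solving the quadratic gives x = 6.29 × 10^-4 M.
% ionization = x/C₀ × 100% = 6.29 × 10^-4/0.0031 × 100% = 20.3%

20.3%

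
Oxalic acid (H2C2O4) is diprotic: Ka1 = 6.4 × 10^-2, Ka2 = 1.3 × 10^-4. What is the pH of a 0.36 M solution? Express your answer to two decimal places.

Since Ka1 ≫ Ka2, the first ionization dominates [H+].
Ka1 = x²/(0.36 − x) = 6.4 × 10^-2
Solving the quadratic: x = (−Ka1 + √(Ka1² + 4·Ka1·C₀))/2 = 1.23 × 10^-1 M
pH = −log(1.23 × 10^-1) = 0.91

pH = 0.91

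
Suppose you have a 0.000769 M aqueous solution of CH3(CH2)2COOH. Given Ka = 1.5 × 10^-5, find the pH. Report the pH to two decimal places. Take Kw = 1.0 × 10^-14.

pH = 4.00

CH3(CH2)2COOH ⇌ CH3(CH2)2COO- + H+
From the ICE table, Ka = [H+]²/(0.000769 − [H+]) = 1.5 × 10^-5.
Here C₀/Ka ≈ 51.3, so the small-[H+] approximation fails. Use the quadratic:
[H+] = [−1.5e-05 + √(1.5e-05² + 4.61e-08)]/2 = 1.00 × 10^-4 M
pH = −log(1.00 × 10^-4) = 4.00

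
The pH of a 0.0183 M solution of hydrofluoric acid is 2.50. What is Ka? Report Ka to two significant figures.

Ka = 6.6 × 10^-4

[H+] = 10^(-2.50) = 3.16 × 10^-3 M
At equilibrium [HA] = 0.0183 − 3.16 × 10^-3 = 1.51 × 10^-2 M
Ka = [H+][A-]/[HA] = (3.16 × 10^-3)² / 1.51 × 10^-2 = 6.6 × 10^-4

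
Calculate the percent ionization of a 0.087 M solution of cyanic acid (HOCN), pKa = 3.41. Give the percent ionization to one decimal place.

HOCN ⇌ OCN- + H+; let x = [H+] at equilibrium.
Ka = 10^(−3.41) = 3.89 × 10^-4
Ka = x²/(C₀ − x); solving the quadratic gives x = 5.63 × 10^-3 M.
Fraction ionized = 5.63 × 10^-3 / 0.087 = 0.0647 → 6.5%

6.5%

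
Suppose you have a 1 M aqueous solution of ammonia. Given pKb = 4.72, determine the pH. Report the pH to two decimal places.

pH = 11.64

NH3 + H2O ⇌ NH4+ + OH-
Kb = 10^(−4.72) = 1.91 × 10^-5
Let x = [OH-] at equilibrium. Kb = x²/(1 − x).
Neglecting x in the denominator: x = √(1.91 × 10^-5 × 1) = 4.37 × 10^-3 M
pOH = 2.36, so pH = 14.00 − pOH = 11.64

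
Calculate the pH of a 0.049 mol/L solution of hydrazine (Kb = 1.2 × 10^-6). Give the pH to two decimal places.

pH = 10.38

N2H4 + H2O ⇌ N2H5+ + OH-
From the ICE table, Kb = x²/(0.049 − x) = 1.2 × 10^-6.
Neglecting x in the denominator: x = √(1.2 × 10^-6 × 0.049) = 2.42 × 10^-4 M
Check: 0.49% ionized — well under 5%, approximation valid.
pOH = −log(2.42 × 10^-4) = 3.62; pH = 14.00 − 3.62 = 10.38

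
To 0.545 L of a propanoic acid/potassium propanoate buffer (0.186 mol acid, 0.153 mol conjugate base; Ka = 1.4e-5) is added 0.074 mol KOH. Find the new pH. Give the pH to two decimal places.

pH = 5.16

After neutralization: n(CH3CH2COOH) = 0.112 mol, n(CH3CH2COO-) = 0.227 mol.
pKa = −log(1.4 × 10^-5) = 4.854
pH = pKa + log([A⁻]/[HA]) = 4.854 + log(0.227/0.112) = 4.854 +0.307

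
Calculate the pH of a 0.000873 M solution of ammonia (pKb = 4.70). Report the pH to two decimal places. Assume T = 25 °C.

pH = 10.09

NH3 + H2O ⇌ NH4+ + OH-
Kb = 10^(−4.70) = 2.00 × 10^-5
Kb = [OH-]²/(0.000873 − [OH-]) = 2.00 × 10^-5
[OH-] is not negligible relative to C₀; solve [OH-]² + 2e-05·[OH-] − 1.75e-08 = 0.
[OH-] = (−Kb + √(Kb² + 4·Kb·C₀))/2 = 1.23 × 10^-4 M
pOH = −log(1.23 × 10^-4) = 3.91; pH = 14.00 − 3.91 = 10.09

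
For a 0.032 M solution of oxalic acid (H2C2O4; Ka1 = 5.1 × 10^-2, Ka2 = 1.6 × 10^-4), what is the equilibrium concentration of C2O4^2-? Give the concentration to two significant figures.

1.6 × 10^-4 M

First ionization gives [H+] ≈ [HC2O4-] = 2.23 × 10^-2 M.
Second step: Ka2 = [H+][C2O4^2-]/[HC2O4-] ≈ [C2O4^2-] (since [H+] ≈ [HC2O4-]).
So [C2O4^2-] ≈ Ka2.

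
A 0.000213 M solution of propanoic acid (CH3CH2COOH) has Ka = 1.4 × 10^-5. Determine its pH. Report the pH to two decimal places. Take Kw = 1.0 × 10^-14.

CH3CH2COOH ⇌ CH3CH2COO- + H+
From the ICE table, Ka = [H+]²/(0.000213 − [H+]) = 1.4 × 10^-5.
Here C₀/Ka ≈ 15.2, so the small-[H+] approximation fails. Use the quadratic:
[H+] = [−1.4e-05 + √(1.4e-05² + 1.19e-08)]/2 = 4.81 × 10^-5 M
pH = −log[H+] = −log(4.81 × 10^-5) = 4.32

pH = 4.32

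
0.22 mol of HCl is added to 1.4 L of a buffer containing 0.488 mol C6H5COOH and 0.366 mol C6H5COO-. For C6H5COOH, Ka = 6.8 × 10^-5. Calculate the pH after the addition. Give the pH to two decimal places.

pH = 3.48

Added H+ converts C6H5COO- to C6H5COOH: C6H5COOH → 0.708 mol, C6H5COO- → 0.146 mol.
pKa = −log(6.8 × 10^-5) = 4.167
pH = pKa + log(n_C6H5COO-/n_C6H5COOH) = 4.167 + log(0.146/0.708) = 4.167 + (-0.686)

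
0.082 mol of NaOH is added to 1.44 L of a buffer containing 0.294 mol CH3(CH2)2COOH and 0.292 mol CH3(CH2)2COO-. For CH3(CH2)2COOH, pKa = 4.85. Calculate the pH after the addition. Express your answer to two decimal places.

After neutralization: n(CH3(CH2)2COOH) = 0.212 mol, n(CH3(CH2)2COO-) = 0.374 mol.
pH = pKa + log([A⁻]/[HA]) = 4.85 + log(0.374/0.212) = 4.85 +0.247

pH = 5.10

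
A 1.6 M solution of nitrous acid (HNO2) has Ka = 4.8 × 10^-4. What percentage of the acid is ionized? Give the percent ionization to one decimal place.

HNO2 ⇌ NO2- + H+; let x = [H+] at equilibrium.
x ≈ √(Ka·C₀) = √(4.8 × 10^-4 × 1.6) = 2.77 × 10^-2 M
% ionization = x/C₀ × 100% = 2.77 × 10^-2/1.6 × 100% = 1.7%

1.7%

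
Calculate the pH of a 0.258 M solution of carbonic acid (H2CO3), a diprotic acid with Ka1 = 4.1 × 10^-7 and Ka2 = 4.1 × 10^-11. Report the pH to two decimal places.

pH = 3.49

Since Ka1 ≫ Ka2, the first ionization dominates [H+].
Ka1 = x²/(0.258 − x) = 4.1 × 10^-7
x ≈ √(4.1 × 10^-7 × 0.258) = 3.25 × 10^-4 M
pH = −log(3.25 × 10^-4) = 3.49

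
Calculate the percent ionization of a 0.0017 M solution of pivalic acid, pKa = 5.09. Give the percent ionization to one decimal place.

6.7%

(CH3)3CCOOH ⇌ (CH3)3CCOO- + H+; let x = [H+] at equilibrium.
Ka = 10^(−5.09) = 8.13 × 10^-6
Solve x² + 8.13e-06x − 1.38e-08 = 0 → x = 1.14 × 10^-4 M
% ionization = x/C₀ × 100% = 1.14 × 10^-4/0.0017 × 100% = 6.7%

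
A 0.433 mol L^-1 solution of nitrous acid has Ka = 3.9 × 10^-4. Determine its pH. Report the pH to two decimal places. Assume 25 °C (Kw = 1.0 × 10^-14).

pH = 1.89

HNO2 ⇌ NO2- + H+
From the ICE table, Ka = x²/(0.433 − x) = 3.9 × 10^-4.
Assume x ≪ 0.433: x ≈ √(3.9 × 10^-4 × 0.433) = 1.30 × 10^-2 M
Check: 3% ionized — well under 5%, approximation valid.
pH = −log(1.30 × 10^-2) = 1.89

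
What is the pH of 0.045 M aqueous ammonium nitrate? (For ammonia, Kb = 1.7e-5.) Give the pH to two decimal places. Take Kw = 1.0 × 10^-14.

NH4+ is the conjugate acid of the weak base NH3.
Ka = Kw/Kb = 1.0×10^-14 / 1.7 × 10^-5 = 5.88 × 10^-10
Ka = [H+]²/(0.045 − [H+]) = 5.88 × 10^-10
Since Ka ≪ C₀, [H+] ≈ √(Ka·C₀) = 5.14 × 10^-6 M.
Check: 0.011% ionized — well under 5%, approximation valid.
pH = −log(5.14 × 10^-6) = 5.29

pH = 5.29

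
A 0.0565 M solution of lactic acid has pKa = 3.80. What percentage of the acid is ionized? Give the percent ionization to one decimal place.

CH3CH(OH)COOH ⇌ CH3CH(OH)COO- + H+; let x = [H+] at equilibrium.
Ka = 10^(−3.80) = 1.58 × 10^-4
Solve x² + 0.000158x − 8.93e-06 = 0 → x = 2.91 × 10^-3 M
Fraction ionized = 2.91 × 10^-3 / 0.0565 = 0.0515 → 5.2%

5.2%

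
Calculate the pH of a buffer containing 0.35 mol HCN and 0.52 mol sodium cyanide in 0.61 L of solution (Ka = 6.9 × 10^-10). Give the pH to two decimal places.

pKa = −log(6.9 × 10^-10) = 9.161
Using pH = pKa + log([base]/[acid]) with [base]/[acid] = 0.52/0.35:
pH = 9.161 + (+0.172) = 9.33

pH = 9.33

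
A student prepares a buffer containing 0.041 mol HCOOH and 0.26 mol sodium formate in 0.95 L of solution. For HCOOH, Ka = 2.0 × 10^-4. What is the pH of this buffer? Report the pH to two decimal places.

pKa = −log(2.0 × 10^-4) = 3.699
pH = pKa + log([A⁻]/[HA]) = 3.699 + log(0.26/0.041)
pH = 3.699 + (+0.802) = 4.50

pH = 4.50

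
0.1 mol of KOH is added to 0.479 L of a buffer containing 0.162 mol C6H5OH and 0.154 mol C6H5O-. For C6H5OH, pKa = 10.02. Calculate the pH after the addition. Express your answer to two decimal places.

OH- converts C6H5OH to C6H5O-: C6H5OH → 0.062 mol, C6H5O- → 0.254 mol.
pH = pKa + log(n_C6H5O-/n_C6H5OH) = 10.02 + log(0.254/0.062) = 10.02 + (+0.612)

pH = 10.63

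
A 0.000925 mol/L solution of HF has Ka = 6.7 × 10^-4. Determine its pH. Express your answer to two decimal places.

pH = 3.28

HF ⇌ F- + H+
Ka = [H+]²/(0.000925 − [H+]) = 6.7 × 10^-4
Here C₀/Ka ≈ 1.38, so the small-[H+] approximation fails. Use the quadratic:
[H+] = [−0.00067 + √(0.00067² + 2.48e-06)]/2 = 5.21 × 10^-4 M
pH = −log(5.21 × 10^-4) = 3.28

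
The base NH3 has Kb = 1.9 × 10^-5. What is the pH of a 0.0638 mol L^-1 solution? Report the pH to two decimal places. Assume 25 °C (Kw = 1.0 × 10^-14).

NH3 + H2O ⇌ NH4+ + OH-
From the ICE table, Kb = [OH-]²/(0.0638 − [OH-]) = 1.9 × 10^-5.
Assume [OH-] ≪ 0.0638: [OH-] ≈ √(1.9 × 10^-5 × 0.0638) = 1.10 × 10^-3 M
Check: 1.7% ionized — well under 5%, approximation valid.
pOH = −log(1.10 × 10^-3) = 2.96; pH = 14.00 − 2.96 = 11.04

pH = 11.04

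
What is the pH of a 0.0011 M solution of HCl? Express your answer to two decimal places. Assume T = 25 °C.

HCl is a strong acid and dissociates completely, so [H+] = 0.0011 M.
pH = -log(0.0011) = 2.96

pH = 2.96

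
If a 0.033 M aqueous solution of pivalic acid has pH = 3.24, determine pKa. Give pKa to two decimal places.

[H+] = 10^(-3.24) = 5.75 × 10^-4 M
At equilibrium [HA] = 0.033 − 5.75 × 10^-4 = 3.24 × 10^-2 M
Ka = [H+][A-]/[HA] = (5.75 × 10^-4)² / 3.24 × 10^-2 = 1.02 × 10^-5
pKa = -log(1.02 × 10^-5) = 4.99

pKa = 4.99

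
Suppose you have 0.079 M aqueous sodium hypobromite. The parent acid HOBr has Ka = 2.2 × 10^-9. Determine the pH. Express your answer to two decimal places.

pH = 10.78

OBr- is the conjugate base of the weak acid HOBr.
Kb = Kw/Ka = 1.0×10^-14 / 2.2 × 10^-9 = 4.55 × 10^-6
Kb = [OH-]²/(0.079 − [OH-]) = 4.55 × 10^-6
Since Kb ≪ C₀, [OH-] ≈ √(Kb·C₀) = 6.00 × 10^-4 M.
Check: 0.76% ionized — well under 5%, approximation valid.
pOH = 3.22, so pH = 14.00 − pOH = 10.78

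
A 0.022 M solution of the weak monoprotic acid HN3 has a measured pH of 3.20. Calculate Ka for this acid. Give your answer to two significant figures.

Ka = 1.9 × 10^-5

[H+] = 10^(-3.20) = 6.31 × 10^-4 M
At equilibrium [HA] = 0.022 − 6.31 × 10^-4 = 2.14 × 10^-2 M
Ka = [H+][A-]/[HA] = (6.31 × 10^-4)² / 2.14 × 10^-2 = 1.9 × 10^-5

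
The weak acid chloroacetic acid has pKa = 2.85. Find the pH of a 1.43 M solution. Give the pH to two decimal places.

pH = 1.35

ClCH2COOH ⇌ ClCH2COO- + H+
Ka = 10^(−2.85) = 1.41 × 10^-3
From the ICE table, Ka = [H+]²/(1.43 − [H+]) = 1.41 × 10^-3.
Since Ka ≪ C₀, [H+] ≈ √(Ka·C₀) = 4.49 × 10^-2 M.
pH = −log(4.49 × 10^-2) = 1.35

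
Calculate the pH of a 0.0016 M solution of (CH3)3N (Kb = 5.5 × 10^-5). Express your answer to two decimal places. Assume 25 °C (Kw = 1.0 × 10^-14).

pH = 10.43

(CH3)3N + H2O ⇌ (CH3)3NH+ + OH-
From the ICE table, Kb = [OH-]²/(0.0016 − [OH-]) = 5.5 × 10^-5.
Here C₀/Kb ≈ 29.1, so the small-[OH-] approximation fails. Use the quadratic:
[OH-] = [−5.5e-05 + √(5.5e-05² + 3.52e-07)]/2 = 2.70 × 10^-4 M
pOH = −log(2.70 × 10^-4) = 3.57; pH = 14.00 − 3.57 = 10.43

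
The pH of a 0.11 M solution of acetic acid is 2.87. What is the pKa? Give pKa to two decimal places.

pKa = 4.78

[H+] = 10^(-2.87) = 1.35 × 10^-3 M
At equilibrium [HA] = 0.11 − 1.35 × 10^-3 = 1.09 × 10^-1 M
Ka = [H+][A-]/[HA] = (1.35 × 10^-3)² / 1.09 × 10^-1 = 1.67 × 10^-5
pKa = -log(1.67 × 10^-5) = 4.78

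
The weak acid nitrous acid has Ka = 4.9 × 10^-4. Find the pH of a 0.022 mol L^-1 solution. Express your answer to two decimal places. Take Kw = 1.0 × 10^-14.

pH = 2.52

HNO2 ⇌ NO2- + H+
Let x = [H+] at equilibrium. Ka = x²/(0.022 − x).
Here C₀/Ka ≈ 44.9, so the small-x approximation fails. Use the quadratic:
x = (−Ka + √(Ka² + 4·Ka·C₀))/2 = 3.05 × 10^-3 M
pH = −log[H+] = −log(3.05 × 10^-3) = 2.52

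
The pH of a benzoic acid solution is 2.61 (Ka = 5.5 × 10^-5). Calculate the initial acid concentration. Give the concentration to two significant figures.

C₀ = 1.1 × 10^-1 M

[H+] = 10^(-2.61) = 2.45 × 10^-3 M = x
Ka = x²/(C₀ − x) ⇒ C₀ = x + x²/Ka
C₀ = 2.45 × 10^-3 + (2.45 × 10^-3)²/(5.5 × 10^-5) = 1.12 × 10^-1 M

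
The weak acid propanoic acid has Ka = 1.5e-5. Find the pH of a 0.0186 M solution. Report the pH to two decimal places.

CH3CH2COOH ⇌ CH3CH2COO- + H+
Ka = x²/(0.0186 − x) = 1.5 × 10^-5
Neglecting x in the denominator: x = √(1.5 × 10^-5 × 0.0186) = 5.28 × 10^-4 M
(x/C₀ = 2.8% < 5%, so the approximation holds.)
pH = −log[H+] = −log(5.28 × 10^-4) = 3.28

pH = 3.28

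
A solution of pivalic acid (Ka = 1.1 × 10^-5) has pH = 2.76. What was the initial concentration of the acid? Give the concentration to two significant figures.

C₀ = 2.8 × 10^-1 M

[H+] = 10^(-2.76) = 1.74 × 10^-3 M = x
Ka = x²/(C₀ − x) ⇒ C₀ = x + x²/Ka
C₀ = 1.74 × 10^-3 + (1.74 × 10^-3)²/(1.1 × 10^-5) = 2.77 × 10^-1 M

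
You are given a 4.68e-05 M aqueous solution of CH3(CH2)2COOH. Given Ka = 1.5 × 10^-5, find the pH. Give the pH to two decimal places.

pH = 4.70

CH3(CH2)2COOH ⇌ CH3(CH2)2COO- + H+
Let x = [H+] at equilibrium. Ka = x²/(4.68e-05 − x).
x is not negligible relative to C₀; solve x² + 1.5e-05·x − 7.02e-10 = 0.
x = [−1.5e-05 + √(1.5e-05² + 2.81e-09)]/2 = 2.00 × 10^-5 M
pH = −log[H+] = −log(2.00 × 10^-5) = 4.70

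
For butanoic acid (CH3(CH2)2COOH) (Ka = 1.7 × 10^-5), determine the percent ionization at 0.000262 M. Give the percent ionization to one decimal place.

CH3(CH2)2COOH ⇌ CH3(CH2)2COO- + H+; let x = [H+] at equilibrium.
Ka = x²/(C₀ − x); solving the quadratic gives x = 5.88 × 10^-5 M.
Fraction ionized = 5.88 × 10^-5 / 0.000262 = 0.2244 → 22.4%

22.4%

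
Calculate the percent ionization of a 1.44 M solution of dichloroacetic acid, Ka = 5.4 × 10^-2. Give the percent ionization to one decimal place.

17.6%

Cl2CHCOOH ⇌ Cl2CHCOO- + H+; let x = [H+] at equilibrium.
Ka = x²/(C₀ − x); solving the quadratic gives x = 2.53 × 10^-1 M.
Fraction ionized = 2.53 × 10^-1 / 1.44 = 0.1757 → 17.6%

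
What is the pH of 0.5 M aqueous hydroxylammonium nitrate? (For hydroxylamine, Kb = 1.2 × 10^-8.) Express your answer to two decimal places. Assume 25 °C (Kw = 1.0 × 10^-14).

NH3OH+ is the conjugate acid of the weak base NH2OH.
Ka = Kw/Kb = 1.0×10^-14 / 1.2 × 10^-8 = 8.33 × 10^-7
From the ICE table, Ka = x²/(0.5 − x) = 8.33 × 10^-7.
Neglecting x in the denominator: x = √(8.33 × 10^-7 × 0.5) = 6.45 × 10^-4 M
pH = −log(6.45 × 10^-4) = 3.19

pH = 3.19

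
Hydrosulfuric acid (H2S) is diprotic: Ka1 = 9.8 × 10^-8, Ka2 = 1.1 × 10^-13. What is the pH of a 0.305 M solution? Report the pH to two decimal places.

Ka1 ≫ Ka2, so treat the first dissociation as the only significant source of H+.
Ka1 = x²/(0.305 − x) = 9.8 × 10^-8
x ≈ √(9.8 × 10^-8 × 0.305) = 1.73 × 10^-4 M
pH = −log(1.73 × 10^-4) = 3.76

pH = 3.76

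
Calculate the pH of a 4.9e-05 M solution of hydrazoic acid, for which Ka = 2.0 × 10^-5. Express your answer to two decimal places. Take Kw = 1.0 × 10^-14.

pH = 4.64

HN3 ⇌ N3- + H+
From the ICE table, Ka = x²/(4.9e-05 − x) = 2.0 × 10^-5.
Here C₀/Ka ≈ 2.45, so the small-x approximation fails. Use the quadratic:
x = [−2e-05 + √(2e-05² + 3.92e-09)]/2 = 2.29 × 10^-5 M
pH = −log[H+] = −log(2.29 × 10^-5) = 4.64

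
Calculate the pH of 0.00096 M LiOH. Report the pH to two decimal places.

LiOH is a strong base; [OH-] = 0.00096 M.
pOH = -log(0.00096) = 3.02
pH = 14.00 - 3.02 = 10.98

pH = 10.98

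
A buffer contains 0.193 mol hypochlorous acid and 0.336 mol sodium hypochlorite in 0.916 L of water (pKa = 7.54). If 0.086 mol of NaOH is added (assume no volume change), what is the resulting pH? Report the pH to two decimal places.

pH = 8.14

After neutralization: n(HOCl) = 0.107 mol, n(OCl-) = 0.422 mol.
pH = pKa + log([A⁻]/[HA]) = 7.54 + log(0.422/0.107) = 7.54 +0.596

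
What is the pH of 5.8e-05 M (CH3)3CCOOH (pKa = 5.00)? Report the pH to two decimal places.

(CH3)3CCOOH ⇌ (CH3)3CCOO- + H+
Ka = 10^(−5.00) = 1.00 × 10^-5
Let x = [H+] at equilibrium. Ka = x²/(5.8e-05 − x).
Here C₀/Ka ≈ 5.8, so the small-x approximation fails. Use the quadratic:
x = [−1e-05 + √(1e-05² + 2.32e-09)]/2 = 1.96 × 10^-5 M
pH = −log(1.96 × 10^-5) = 4.71

pH = 4.71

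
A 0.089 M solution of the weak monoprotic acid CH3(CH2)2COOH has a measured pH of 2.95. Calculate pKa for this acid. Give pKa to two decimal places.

pKa = 4.84

[H+] = 10^(-2.95) = 1.12 × 10^-3 M
At equilibrium [HA] = 0.089 − 1.12 × 10^-3 = 8.79 × 10^-2 M
Ka = [H+][A-]/[HA] = (1.12 × 10^-3)² / 8.79 × 10^-2 = 1.43 × 10^-5
pKa = -log(1.43 × 10^-5) = 4.84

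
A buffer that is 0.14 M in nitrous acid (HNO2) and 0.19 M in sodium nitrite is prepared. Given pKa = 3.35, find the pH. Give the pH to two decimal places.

Henderson–Hasselbalch: pH = pKa + log([NO2-]/[HNO2]) = 3.35 + log(0.19/0.14)
pH = 3.35 + (+0.133) = 3.48

pH = 3.48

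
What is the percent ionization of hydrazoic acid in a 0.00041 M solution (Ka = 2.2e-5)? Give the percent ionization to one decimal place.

HN3 ⇌ N3- + H+; let x = [H+] at equilibrium.
Solve x² + 2.2e-05x − 9.02e-09 = 0 → x = 8.46 × 10^-5 M
% ionization = x/C₀ × 100% = 8.46 × 10^-5/0.00041 × 100% = 20.6%

20.6%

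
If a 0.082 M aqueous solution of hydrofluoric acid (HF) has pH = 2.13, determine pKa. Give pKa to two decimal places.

[H+] = 10^(-2.13) = 7.41 × 10^-3 M
At equilibrium [HA] = 0.082 − 7.41 × 10^-3 = 7.46 × 10^-2 M
Ka = [H+][A-]/[HA] = (7.41 × 10^-3)² / 7.46 × 10^-2 = 7.36 × 10^-4
pKa = -log(7.36 × 10^-4) = 3.13

pKa = 3.13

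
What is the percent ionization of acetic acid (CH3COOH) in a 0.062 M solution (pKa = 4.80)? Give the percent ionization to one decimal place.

CH3COOH ⇌ CH3COO- + H+; let x = [H+] at equilibrium.
Ka = 10^(−4.80) = 1.58 × 10^-5
x ≈ √(Ka·C₀) = √(1.58 × 10^-5 × 0.062) = 9.90 × 10^-4 M
% ionization = x/C₀ × 100% = 9.90 × 10^-4/0.062 × 100% = 1.6%

1.6%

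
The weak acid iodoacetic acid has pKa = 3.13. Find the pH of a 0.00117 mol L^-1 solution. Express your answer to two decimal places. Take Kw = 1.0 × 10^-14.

ICH2COOH ⇌ ICH2COO- + H+
Ka = 10^(−3.13) = 7.41 × 10^-4
From the ICE table, Ka = x²/(0.00117 − x) = 7.41 × 10^-4.
Here C₀/Ka ≈ 1.58, so the small-x approximation fails. Use the quadratic:
x = (−Ka + √(Ka² + 4·Ka·C₀))/2 = 6.32 × 10^-4 M
pH = −log(6.32 × 10^-4) = 3.20

pH = 3.20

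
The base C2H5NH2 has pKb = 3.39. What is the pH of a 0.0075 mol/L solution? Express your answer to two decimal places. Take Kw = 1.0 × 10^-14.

C2H5NH2 + H2O ⇌ C2H5NH3+ + OH-
Kb = 10^(−3.39) = 4.07 × 10^-4
Kb = [OH-]²/(0.0075 − [OH-]) = 4.07 × 10^-4
[OH-] is not negligible relative to C₀; solve [OH-]² + 0.000407·[OH-] − 3.05e-06 = 0.
[OH-] = (−Kb + √(Kb² + 4·Kb·C₀))/2 = 1.56 × 10^-3 M
pOH = −log(1.56 × 10^-3) = 2.81; pH = 14.00 − 2.81 = 11.19

pH = 11.19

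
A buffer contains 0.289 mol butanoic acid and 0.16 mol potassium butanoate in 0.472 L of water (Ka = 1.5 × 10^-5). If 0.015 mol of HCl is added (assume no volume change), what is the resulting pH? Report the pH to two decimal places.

pH = 4.50

After neutralization: n(CH3(CH2)2COOH) = 0.304 mol, n(CH3(CH2)2COO-) = 0.145 mol.
pKa = −log(1.5 × 10^-5) = 4.824
pH = pKa + log(n_CH3(CH2)2COO-/n_CH3(CH2)2COOH) = 4.824 + log(0.145/0.304) = 4.824 + (-0.322)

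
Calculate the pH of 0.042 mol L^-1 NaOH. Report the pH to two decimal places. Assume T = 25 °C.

NaOH is a strong base; [OH-] = 0.042 M.
pOH = -log(0.042) = 1.38
pH = 14.00 - 1.38 = 12.62

pH = 12.62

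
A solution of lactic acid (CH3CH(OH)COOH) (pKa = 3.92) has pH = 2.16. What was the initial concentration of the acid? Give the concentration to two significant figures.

C₀ = 4.1 × 10^-1 M

[H+] = 10^(-2.16) = 6.92 × 10^-3 M = x
Ka = 10^(−3.92) = 1.20 × 10^-4
Ka = x²/(C₀ − x) ⇒ C₀ = x + x²/Ka
C₀ = 6.92 × 10^-3 + (6.92 × 10^-3)²/(1.20 × 10^-4) = 4.06 × 10^-1 M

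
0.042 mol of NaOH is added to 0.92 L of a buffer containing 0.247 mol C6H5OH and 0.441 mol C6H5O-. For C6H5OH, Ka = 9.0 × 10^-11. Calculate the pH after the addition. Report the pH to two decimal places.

OH- converts C6H5OH to C6H5O-: C6H5OH → 0.205 mol, C6H5O- → 0.483 mol.
pKa = −log(9.0 × 10^-11) = 10.046
Henderson–Hasselbalch with mole ratio 0.483/0.205: pH = 10.046 + (+0.372)

pH = 10.42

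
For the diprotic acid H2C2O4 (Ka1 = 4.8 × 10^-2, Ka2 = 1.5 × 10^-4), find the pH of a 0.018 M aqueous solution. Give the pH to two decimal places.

Since Ka1 ≫ Ka2, the first ionization dominates [H+].
Ka1 = x²/(0.018 − x) = 4.8 × 10^-2
Solving the quadratic: x = (−Ka1 + √(Ka1² + 4·Ka1·C₀))/2 = 1.39 × 10^-2 M
pH = −log(1.39 × 10^-2) = 1.86

pH = 1.86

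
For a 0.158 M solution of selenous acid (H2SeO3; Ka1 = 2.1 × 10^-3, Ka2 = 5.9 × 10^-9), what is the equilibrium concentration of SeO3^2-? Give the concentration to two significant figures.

5.9 × 10^-9 M

First ionization gives [H+] ≈ [HSeO3-] = 1.72 × 10^-2 M.
Second step: Ka2 = [H+][SeO3^2-]/[HSeO3-] ≈ [SeO3^2-] (since [H+] ≈ [HSeO3-]).
So [SeO3^2-] ≈ Ka2.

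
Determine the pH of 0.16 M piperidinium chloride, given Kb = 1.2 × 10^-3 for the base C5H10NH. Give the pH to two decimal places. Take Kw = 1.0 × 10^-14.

C5H10NH2+ is the conjugate acid of the weak base C5H10NH.
Ka = Kw/Kb = 1.0×10^-14 / 1.2 × 10^-3 = 8.33 × 10^-12
Ka = x²/(0.16 − x) = 8.33 × 10^-12
Neglecting x in the denominator: x = √(8.33 × 10^-12 × 0.16) = 1.15 × 10^-6 M
pH = −log[H+] = −log(1.15 × 10^-6) = 5.94

pH = 5.94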